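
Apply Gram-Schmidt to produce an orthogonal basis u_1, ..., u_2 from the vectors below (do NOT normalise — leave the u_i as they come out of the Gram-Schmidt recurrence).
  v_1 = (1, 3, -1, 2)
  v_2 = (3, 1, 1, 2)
Orthogonal basis:
  u_1 = (1, 3, -1, 2)
  u_2 = (12/5, -4/5, 8/5, 4/5)

Apply the Gram-Schmidt recurrence
  u_1 = v_1
  u_i = v_i − Σ_{j<i} ((v_i · u_j) / (u_j · u_j)) · u_j.

Step by step this gives:
  u_1 = (1, 3, -1, 2)
  u_2 = (12/5, -4/5, 8/5, 4/5)

Orthogonality check:
  u_2 · u_1 = 0 (should be 0)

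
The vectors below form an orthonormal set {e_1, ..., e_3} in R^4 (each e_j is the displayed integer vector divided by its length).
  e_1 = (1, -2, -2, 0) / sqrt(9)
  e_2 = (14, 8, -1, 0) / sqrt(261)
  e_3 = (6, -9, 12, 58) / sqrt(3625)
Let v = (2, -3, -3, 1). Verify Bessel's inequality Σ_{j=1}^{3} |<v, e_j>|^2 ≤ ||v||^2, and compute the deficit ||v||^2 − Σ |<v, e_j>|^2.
Σ |<v, e_j>|^2 = 2874/125; ||v||^2 = 23; deficit = 1/125

Write each e_j = u_j / sqrt(<u_j, u_j>) where u_j is the displayed integer vector. Then <v, e_j> = <v, u_j> / sqrt(<u_j, u_j>), so |<v, e_j>|^2 = <v, u_j>^2 / <u_j, u_j>.
Coefficients: <v, e_1> = 14/sqrt(9), <v, e_2> = 7/sqrt(261), <v, e_3> = 61/sqrt(3625).
Square and sum: Σ |<v, e_j>|^2 = 2874/125.
Compute ||v||^2 = v·v = 23.
Deficit = 23 − 2874/125 = 1/125 ≥ 0, confirming Bessel's inequality. (The deficit equals ||v − Σ <v,e_j> e_j||^2, the squared distance from v to span{e_j}.)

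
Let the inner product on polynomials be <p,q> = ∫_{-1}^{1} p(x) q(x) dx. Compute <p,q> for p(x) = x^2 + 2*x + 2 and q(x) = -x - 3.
<p,q> = -46/3

Expand the product: p(x)·q(x) = -x^3 - 5*x^2 - 8*x - 6.
∫_{-1}^{1} of each monomial x^k gives [2/(k+1) if k even, 0 if k odd]. Integrating term-by-term (or equivalently evaluating the antiderivative F(x) = -x^4/4 - 5*x^3/3 - 4*x^2 - 6*x at the endpoints):
  F(1) − F(−1) = -143/12 − (41/12) = -46/3.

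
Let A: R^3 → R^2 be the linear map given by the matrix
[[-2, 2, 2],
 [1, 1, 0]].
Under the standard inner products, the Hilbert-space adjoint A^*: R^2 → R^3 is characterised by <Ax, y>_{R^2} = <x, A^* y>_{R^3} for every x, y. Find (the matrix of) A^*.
A^* = A^T =
[[-2, 1],
 [2, 1],
 [2, 0]]

For real matrices with standard dot products, the defining identity <Ax, y> = <x, A^* y> gives (Ax)^T y = x^T (A^*) y, i.e. x^T A^T y = x^T (A^*) y. Since this holds for all x, y, we must have A^* = A^T. Therefore
A^* =
[[-2, 1],
 [2, 1],
 [2, 0]].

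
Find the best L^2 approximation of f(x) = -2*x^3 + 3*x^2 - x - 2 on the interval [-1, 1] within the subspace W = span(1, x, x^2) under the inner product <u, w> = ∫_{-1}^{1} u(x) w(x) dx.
g(x) = 3*x^2 - 11*x/5 - 2

The best approximation g ∈ W is the orthogonal projection of f onto W. Writing g = a_0 + a_1 x + a_2 x^2, the coefficients solve the normal equations G · a = b where
  G_{ij} = <φ_i, φ_j> and b_i = <f, φ_i>, with φ_0 = 1, φ_1 = x, φ_2 = x^2.
G =
  [2, 0, 2/3]
  [0, 2/3, 0]
  [2/3, 0, 2/5],
b = (-2, -22/15, -2/15).
Solving gives a_0 = -2, a_1 = -11/5, a_2 = 3, so
  g(x) = 3*x^2 - 11*x/5 - 2.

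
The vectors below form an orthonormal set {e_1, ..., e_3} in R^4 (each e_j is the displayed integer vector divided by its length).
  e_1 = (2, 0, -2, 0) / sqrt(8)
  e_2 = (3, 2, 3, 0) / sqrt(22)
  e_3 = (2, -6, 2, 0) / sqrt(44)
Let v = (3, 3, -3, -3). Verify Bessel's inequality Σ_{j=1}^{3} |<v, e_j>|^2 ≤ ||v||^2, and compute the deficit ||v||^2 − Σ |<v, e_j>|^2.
Σ |<v, e_j>|^2 = 27; ||v||^2 = 36; deficit = 9

Write each e_j = u_j / sqrt(<u_j, u_j>) where u_j is the displayed integer vector. Then <v, e_j> = <v, u_j> / sqrt(<u_j, u_j>), so |<v, e_j>|^2 = <v, u_j>^2 / <u_j, u_j>.
Coefficients: <v, e_1> = 12/sqrt(8), <v, e_2> = 6/sqrt(22), <v, e_3> = -18/sqrt(44).
Square and sum: Σ |<v, e_j>|^2 = 27.
Compute ||v||^2 = v·v = 36.
Deficit = 36 − 27 = 9 ≥ 0, confirming Bessel's inequality. (The deficit equals ||v − Σ <v,e_j> e_j||^2, the squared distance from v to span{e_j}.)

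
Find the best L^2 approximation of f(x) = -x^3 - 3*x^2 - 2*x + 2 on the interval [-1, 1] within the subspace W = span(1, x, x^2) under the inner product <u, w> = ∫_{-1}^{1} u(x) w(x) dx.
g(x) = -3*x^2 - 13*x/5 + 2

The best approximation g ∈ W is the orthogonal projection of f onto W. Writing g = a_0 + a_1 x + a_2 x^2, the coefficients solve the normal equations G · a = b where
  G_{ij} = <φ_i, φ_j> and b_i = <f, φ_i>, with φ_0 = 1, φ_1 = x, φ_2 = x^2.
G =
  [2, 0, 2/3]
  [0, 2/3, 0]
  [2/3, 0, 2/5],
b = (2, -26/15, 2/15).
Solving gives a_0 = 2, a_1 = -13/5, a_2 = -3, so
  g(x) = -3*x^2 - 13*x/5 + 2.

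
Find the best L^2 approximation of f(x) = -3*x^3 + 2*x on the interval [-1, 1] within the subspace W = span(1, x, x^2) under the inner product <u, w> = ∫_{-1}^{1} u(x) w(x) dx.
g(x) = x/5

The best approximation g ∈ W is the orthogonal projection of f onto W. Writing g = a_0 + a_1 x + a_2 x^2, the coefficients solve the normal equations G · a = b where
  G_{ij} = <φ_i, φ_j> and b_i = <f, φ_i>, with φ_0 = 1, φ_1 = x, φ_2 = x^2.
G =
  [2, 0, 2/3]
  [0, 2/3, 0]
  [2/3, 0, 2/5],
b = (0, 2/15, 0).
Solving gives a_0 = 0, a_1 = 1/5, a_2 = 0, so
  g(x) = x/5.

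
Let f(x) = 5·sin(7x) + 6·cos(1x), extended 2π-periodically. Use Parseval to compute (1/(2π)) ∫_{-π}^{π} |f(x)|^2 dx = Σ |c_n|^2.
Σ |c_n|^2 = 61/2

Expand |f|^2 and use orthogonality of {sin(nx), cos(mx)} on [-π, π]:
  ∫_{-π}^{π} sin(nx)^2 dx = π, ∫ cos(mx)^2 dx = π, and cross terms integrate to 0.
So ∫_{-π}^{π} f(x)^2 dx = 5^2 · π + 6^2 · π = (25 + 36)π.
Divide by 2π: (25 + 36)/2 = 61/2.
By Parseval, this equals Σ |c_n|^2.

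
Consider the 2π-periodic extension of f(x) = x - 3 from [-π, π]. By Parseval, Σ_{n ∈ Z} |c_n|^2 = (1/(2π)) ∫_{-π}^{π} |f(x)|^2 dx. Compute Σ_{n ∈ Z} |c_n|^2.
Σ |c_n|^2 = π^2/3 + 9

Expand and integrate term by term over [-π, π]:
  ∫ (x)^2 dx = 1·(2π^3/3); ∫ 2·1·(-3)·x dx = 0 (odd integrand); ∫ (-3)^2 dx = 9·2π.
So (1/(2π)) ∫_{-π}^{π} (x - 3)^2 dx = 1π^2/3 + 9 = π^2/3 + 9.
Parseval ⇒ Σ |c_n|^2 = π^2/3 + 9.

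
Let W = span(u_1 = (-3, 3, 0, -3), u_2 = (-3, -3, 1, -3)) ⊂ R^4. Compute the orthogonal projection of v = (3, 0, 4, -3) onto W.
proj_W(v) = (-8/25, -16/25, 4/25, -8/25)

Set up U = [u_1 | ... | u_2] ∈ R^(4×2). The projector onto W = col(U) is P = U (U^T U)^(-1) U^T.
Compute U^T U =
  [27, 9]
  [9, 28],
and U^T v = (0, 4).
Solve U^T U · c = U^T v for the coefficients: c = (-4/75, 4/25). The projection is proj_W(v) = U c.
Check: (v - proj_W(v)) · u_1 = 0  (should be 0).
Check: (v - proj_W(v)) · u_2 = 0  (should be 0).
Result: proj_W(v) = (-8/25, -16/25, 4/25, -8/25).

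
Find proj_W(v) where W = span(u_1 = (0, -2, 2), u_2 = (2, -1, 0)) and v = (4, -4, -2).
proj_W(v) = (44/9, -20/9, -2/9)

Set up U = [u_1 | ... | u_2] ∈ R^(3×2). The projector onto W = col(U) is P = U (U^T U)^(-1) U^T.
Compute U^T U =
  [8, 2]
  [2, 5],
and U^T v = (4, 12).
Solve U^T U · c = U^T v for the coefficients: c = (-1/9, 22/9). The projection is proj_W(v) = U c.
Check: (v - proj_W(v)) · u_1 = 0  (should be 0).
Check: (v - proj_W(v)) · u_2 = 0  (should be 0).
Result: proj_W(v) = (44/9, -20/9, -2/9).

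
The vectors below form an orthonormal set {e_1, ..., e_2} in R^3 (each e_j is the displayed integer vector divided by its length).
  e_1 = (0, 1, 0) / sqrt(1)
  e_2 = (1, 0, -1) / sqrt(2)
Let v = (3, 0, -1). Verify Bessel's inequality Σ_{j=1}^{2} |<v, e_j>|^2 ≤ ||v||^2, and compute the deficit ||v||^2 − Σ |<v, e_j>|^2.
Σ |<v, e_j>|^2 = 8; ||v||^2 = 10; deficit = 2

Write each e_j = u_j / sqrt(<u_j, u_j>) where u_j is the displayed integer vector. Then <v, e_j> = <v, u_j> / sqrt(<u_j, u_j>), so |<v, e_j>|^2 = <v, u_j>^2 / <u_j, u_j>.
Coefficients: <v, e_1> = 0/sqrt(1), <v, e_2> = 4/sqrt(2).
Square and sum: Σ |<v, e_j>|^2 = 8.
Compute ||v||^2 = v·v = 10.
Deficit = 10 − 8 = 2 ≥ 0, confirming Bessel's inequality. (The deficit equals ||v − Σ <v,e_j> e_j||^2, the squared distance from v to span{e_j}.)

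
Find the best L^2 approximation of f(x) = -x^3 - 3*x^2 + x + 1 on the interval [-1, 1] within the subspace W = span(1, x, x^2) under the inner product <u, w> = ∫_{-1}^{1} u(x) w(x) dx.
g(x) = -3*x^2 + 2*x/5 + 1

The best approximation g ∈ W is the orthogonal projection of f onto W. Writing g = a_0 + a_1 x + a_2 x^2, the coefficients solve the normal equations G · a = b where
  G_{ij} = <φ_i, φ_j> and b_i = <f, φ_i>, with φ_0 = 1, φ_1 = x, φ_2 = x^2.
G =
  [2, 0, 2/3]
  [0, 2/3, 0]
  [2/3, 0, 2/5],
b = (0, 4/15, -8/15).
Solving gives a_0 = 1, a_1 = 2/5, a_2 = -3, so
  g(x) = -3*x^2 + 2*x/5 + 1.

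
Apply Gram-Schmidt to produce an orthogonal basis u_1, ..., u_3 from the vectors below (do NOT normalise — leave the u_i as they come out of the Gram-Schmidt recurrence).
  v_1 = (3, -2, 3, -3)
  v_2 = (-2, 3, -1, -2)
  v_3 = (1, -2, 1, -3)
Orthogonal basis:
  u_1 = (3, -2, 3, -3)
  u_2 = (-35/31, 75/31, -4/31, -89/31)
  u_3 = (-104/159, -62/53, -130/159, -110/159)

Apply the Gram-Schmidt recurrence
  u_1 = v_1
  u_i = v_i − Σ_{j<i} ((v_i · u_j) / (u_j · u_j)) · u_j.

Step by step this gives:
  u_1 = (3, -2, 3, -3)
  u_2 = (-35/31, 75/31, -4/31, -89/31)
  u_3 = (-104/159, -62/53, -130/159, -110/159)

Orthogonality check:
  u_2 · u_1 = 0 (should be 0)
  u_3 · u_1 = 0 (should be 0)
  u_3 · u_2 = 0 (should be 0)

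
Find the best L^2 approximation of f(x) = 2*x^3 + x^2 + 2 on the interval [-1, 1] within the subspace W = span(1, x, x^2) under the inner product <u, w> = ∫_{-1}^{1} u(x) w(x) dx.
g(x) = x^2 + 6*x/5 + 2

The best approximation g ∈ W is the orthogonal projection of f onto W. Writing g = a_0 + a_1 x + a_2 x^2, the coefficients solve the normal equations G · a = b where
  G_{ij} = <φ_i, φ_j> and b_i = <f, φ_i>, with φ_0 = 1, φ_1 = x, φ_2 = x^2.
G =
  [2, 0, 2/3]
  [0, 2/3, 0]
  [2/3, 0, 2/5],
b = (14/3, 4/5, 26/15).
Solving gives a_0 = 2, a_1 = 6/5, a_2 = 1, so
  g(x) = x^2 + 6*x/5 + 2.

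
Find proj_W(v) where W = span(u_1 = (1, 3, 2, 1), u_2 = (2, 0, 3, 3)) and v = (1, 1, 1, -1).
proj_W(v) = (2/11, 24/19, 101/209, 13/209)

Set up U = [u_1 | ... | u_2] ∈ R^(4×2). The projector onto W = col(U) is P = U (U^T U)^(-1) U^T.
Compute U^T U =
  [15, 11]
  [11, 22],
and U^T v = (5, 2).
Solve U^T U · c = U^T v for the coefficients: c = (8/19, -25/209). The projection is proj_W(v) = U c.
Check: (v - proj_W(v)) · u_1 = 0  (should be 0).
Check: (v - proj_W(v)) · u_2 = 0  (should be 0).
Result: proj_W(v) = (2/11, 24/19, 101/209, 13/209).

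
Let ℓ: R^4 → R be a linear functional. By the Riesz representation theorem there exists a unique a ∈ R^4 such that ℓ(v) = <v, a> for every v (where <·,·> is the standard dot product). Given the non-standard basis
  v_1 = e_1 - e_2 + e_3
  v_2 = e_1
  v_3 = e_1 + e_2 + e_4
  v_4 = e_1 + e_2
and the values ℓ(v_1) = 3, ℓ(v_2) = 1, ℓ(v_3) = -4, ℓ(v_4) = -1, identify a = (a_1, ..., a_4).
a = (1, -2, 0, -3)

Write a = (a_1, ..., a_4) in the standard basis. For each basis vector v_i, ℓ(v_i) = <v_i, a> is a linear equation in the a_j's. Collect the n equations into a matrix system V a = ℓ, where row i of V is v_i (expressed in the standard basis). Since V is invertible (lower-triangular with 1s on the diagonal, up to permutation), solve by back-substitution:
  V =
[[1, -1, 1, 0],
 [1, 0, 0, 0],
 [1, 1, 0, 1],
 [1, 1, 0, 0]]
  V a = (3, 1, -4, -1)
Solving gives a = (1, -2, 0, -3).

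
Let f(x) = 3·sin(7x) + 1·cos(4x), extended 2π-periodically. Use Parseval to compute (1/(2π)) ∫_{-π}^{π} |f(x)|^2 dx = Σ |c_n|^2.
Σ |c_n|^2 = 5

Expand |f|^2 and use orthogonality of {sin(nx), cos(mx)} on [-π, π]:
  ∫_{-π}^{π} sin(nx)^2 dx = π, ∫ cos(mx)^2 dx = π, and cross terms integrate to 0.
So ∫_{-π}^{π} f(x)^2 dx = 3^2 · π + 1^2 · π = (9 + 1)π.
Divide by 2π: (9 + 1)/2 = 5.
By Parseval, this equals Σ |c_n|^2.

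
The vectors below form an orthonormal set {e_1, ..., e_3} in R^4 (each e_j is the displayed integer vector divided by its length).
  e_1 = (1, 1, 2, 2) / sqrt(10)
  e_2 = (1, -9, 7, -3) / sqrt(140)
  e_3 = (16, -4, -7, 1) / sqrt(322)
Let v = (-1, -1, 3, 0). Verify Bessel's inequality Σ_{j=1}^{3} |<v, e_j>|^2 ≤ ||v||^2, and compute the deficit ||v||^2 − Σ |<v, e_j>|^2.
Σ |<v, e_j>|^2 = 1011/92; ||v||^2 = 11; deficit = 1/92

Write each e_j = u_j / sqrt(<u_j, u_j>) where u_j is the displayed integer vector. Then <v, e_j> = <v, u_j> / sqrt(<u_j, u_j>), so |<v, e_j>|^2 = <v, u_j>^2 / <u_j, u_j>.
Coefficients: <v, e_1> = 4/sqrt(10), <v, e_2> = 29/sqrt(140), <v, e_3> = -33/sqrt(322).
Square and sum: Σ |<v, e_j>|^2 = 1011/92.
Compute ||v||^2 = v·v = 11.
Deficit = 11 − 1011/92 = 1/92 ≥ 0, confirming Bessel's inequality. (The deficit equals ||v − Σ <v,e_j> e_j||^2, the squared distance from v to span{e_j}.)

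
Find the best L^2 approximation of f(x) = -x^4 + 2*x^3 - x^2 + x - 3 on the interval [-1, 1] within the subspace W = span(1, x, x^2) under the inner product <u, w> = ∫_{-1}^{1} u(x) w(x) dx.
g(x) = -13*x^2/7 + 11*x/5 - 102/35

The best approximation g ∈ W is the orthogonal projection of f onto W. Writing g = a_0 + a_1 x + a_2 x^2, the coefficients solve the normal equations G · a = b where
  G_{ij} = <φ_i, φ_j> and b_i = <f, φ_i>, with φ_0 = 1, φ_1 = x, φ_2 = x^2.
G =
  [2, 0, 2/3]
  [0, 2/3, 0]
  [2/3, 0, 2/5],
b = (-106/15, 22/15, -94/35).
Solving gives a_0 = -102/35, a_1 = 11/5, a_2 = -13/7, so
  g(x) = -13*x^2/7 + 11*x/5 - 102/35.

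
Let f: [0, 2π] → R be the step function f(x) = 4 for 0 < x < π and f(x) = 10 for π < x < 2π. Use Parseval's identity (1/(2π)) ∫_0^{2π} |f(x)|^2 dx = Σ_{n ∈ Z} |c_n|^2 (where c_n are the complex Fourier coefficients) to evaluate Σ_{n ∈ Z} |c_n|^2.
Σ |c_n|^2 = 58

Parseval equates the L^2 energy of f (normalised by 1/(2π)) with the ℓ^2 sum of its Fourier coefficients: (1/(2π)) ∫_0^{2π} |f|^2 = Σ |c_n|^2.
Compute the left side: (1/(2π)) [∫_0^π 4^2 dx + ∫_π^{2π} 10^2 dx] = (1/(2π)) · (16π + 100π) = (16 + 100)/2 = 58.
So Σ_{n ∈ Z} |c_n|^2 = 58.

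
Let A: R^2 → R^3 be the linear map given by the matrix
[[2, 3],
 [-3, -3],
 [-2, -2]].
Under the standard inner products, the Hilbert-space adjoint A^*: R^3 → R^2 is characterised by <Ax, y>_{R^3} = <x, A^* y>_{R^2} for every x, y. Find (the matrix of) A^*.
A^* = A^T =
[[2, -3, -2],
 [3, -3, -2]]

For real matrices with standard dot products, the defining identity <Ax, y> = <x, A^* y> gives (Ax)^T y = x^T (A^*) y, i.e. x^T A^T y = x^T (A^*) y. Since this holds for all x, y, we must have A^* = A^T. Therefore
A^* =
[[2, -3, -2],
 [3, -3, -2]].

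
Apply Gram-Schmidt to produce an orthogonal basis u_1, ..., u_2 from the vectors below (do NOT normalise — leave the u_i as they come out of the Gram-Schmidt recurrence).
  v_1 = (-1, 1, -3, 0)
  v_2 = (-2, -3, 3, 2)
Orthogonal basis:
  u_1 = (-1, 1, -3, 0)
  u_2 = (-32/11, -23/11, 3/11, 2)

Apply the Gram-Schmidt recurrence
  u_1 = v_1
  u_i = v_i − Σ_{j<i} ((v_i · u_j) / (u_j · u_j)) · u_j.

Step by step this gives:
  u_1 = (-1, 1, -3, 0)
  u_2 = (-32/11, -23/11, 3/11, 2)

Orthogonality check:
  u_2 · u_1 = 0 (should be 0)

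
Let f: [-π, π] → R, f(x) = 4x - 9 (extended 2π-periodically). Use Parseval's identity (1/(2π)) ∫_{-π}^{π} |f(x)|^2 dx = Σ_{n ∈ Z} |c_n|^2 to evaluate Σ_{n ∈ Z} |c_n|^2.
Σ |c_n|^2 = 16π^2/3 + 81

Expand and integrate term by term over [-π, π]:
  ∫ (4x)^2 dx = 16·(2π^3/3); ∫ 2·4·(-9)·x dx = 0 (odd integrand); ∫ (-9)^2 dx = 81·2π.
So (1/(2π)) ∫_{-π}^{π} (4x - 9)^2 dx = 16π^2/3 + 81 = 16π^2/3 + 81.
Parseval ⇒ Σ |c_n|^2 = 16π^2/3 + 81.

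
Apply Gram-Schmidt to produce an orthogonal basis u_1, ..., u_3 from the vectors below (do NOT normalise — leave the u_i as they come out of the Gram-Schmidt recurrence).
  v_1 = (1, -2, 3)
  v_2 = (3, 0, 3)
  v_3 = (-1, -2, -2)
Orthogonal basis:
  u_1 = (1, -2, 3)
  u_2 = (15/7, 12/7, 3/7)
  u_3 = (1, -1, -1)

Apply the Gram-Schmidt recurrence
  u_1 = v_1
  u_i = v_i − Σ_{j<i} ((v_i · u_j) / (u_j · u_j)) · u_j.

Step by step this gives:
  u_1 = (1, -2, 3)
  u_2 = (15/7, 12/7, 3/7)
  u_3 = (1, -1, -1)

Orthogonality check:
  u_2 · u_1 = 0 (should be 0)
  u_3 · u_1 = 0 (should be 0)
  u_3 · u_2 = 0 (should be 0)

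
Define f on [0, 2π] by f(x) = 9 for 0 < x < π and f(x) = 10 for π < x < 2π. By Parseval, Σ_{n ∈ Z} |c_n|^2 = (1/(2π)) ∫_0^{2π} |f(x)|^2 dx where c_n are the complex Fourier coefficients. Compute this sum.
Σ |c_n|^2 = 181/2

Parseval equates the L^2 energy of f (normalised by 1/(2π)) with the ℓ^2 sum of its Fourier coefficients: (1/(2π)) ∫_0^{2π} |f|^2 = Σ |c_n|^2.
Compute the left side: (1/(2π)) [∫_0^π 9^2 dx + ∫_π^{2π} 10^2 dx] = (1/(2π)) · (81π + 100π) = (81 + 100)/2 = 181/2.
So Σ_{n ∈ Z} |c_n|^2 = 181/2.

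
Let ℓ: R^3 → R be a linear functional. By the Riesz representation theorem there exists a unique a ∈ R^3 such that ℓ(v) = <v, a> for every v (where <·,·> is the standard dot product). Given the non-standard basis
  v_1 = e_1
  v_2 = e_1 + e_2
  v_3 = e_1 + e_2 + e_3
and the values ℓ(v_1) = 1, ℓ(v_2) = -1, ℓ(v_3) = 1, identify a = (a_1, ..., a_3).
a = (1, -2, 2)

Write a = (a_1, ..., a_3) in the standard basis. For each basis vector v_i, ℓ(v_i) = <v_i, a> is a linear equation in the a_j's. Collect the n equations into a matrix system V a = ℓ, where row i of V is v_i (expressed in the standard basis). Since V is invertible (lower-triangular with 1s on the diagonal, up to permutation), solve by back-substitution:
  V =
[[1, 0, 0],
 [1, 1, 0],
 [1, 1, 1]]
  V a = (1, -1, 1)
Solving gives a = (1, -2, 2).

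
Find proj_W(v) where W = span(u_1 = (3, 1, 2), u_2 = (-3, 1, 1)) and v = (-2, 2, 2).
proj_W(v) = (-120/59, 100/59, 130/59)

Set up U = [u_1 | ... | u_2] ∈ R^(3×2). The projector onto W = col(U) is P = U (U^T U)^(-1) U^T.
Compute U^T U =
  [14, -6]
  [-6, 11],
and U^T v = (0, 10).
Solve U^T U · c = U^T v for the coefficients: c = (30/59, 70/59). The projection is proj_W(v) = U c.
Check: (v - proj_W(v)) · u_1 = 0  (should be 0).
Check: (v - proj_W(v)) · u_2 = 0  (should be 0).
Result: proj_W(v) = (-120/59, 100/59, 130/59).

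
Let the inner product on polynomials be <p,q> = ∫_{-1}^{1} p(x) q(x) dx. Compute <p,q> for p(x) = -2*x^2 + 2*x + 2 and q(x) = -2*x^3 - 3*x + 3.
<p,q> = 12/5

Expand the product: p(x)·q(x) = 4*x^5 - 4*x^4 + 2*x^3 - 12*x^2 + 6.
∫_{-1}^{1} of each monomial x^k gives [2/(k+1) if k even, 0 if k odd]. Integrating term-by-term (or equivalently evaluating the antiderivative F(x) = 2*x^6/3 - 4*x^5/5 + x^4/2 - 4*x^3 + 6*x at the endpoints):
  F(1) − F(−1) = 71/30 − (-1/30) = 12/5.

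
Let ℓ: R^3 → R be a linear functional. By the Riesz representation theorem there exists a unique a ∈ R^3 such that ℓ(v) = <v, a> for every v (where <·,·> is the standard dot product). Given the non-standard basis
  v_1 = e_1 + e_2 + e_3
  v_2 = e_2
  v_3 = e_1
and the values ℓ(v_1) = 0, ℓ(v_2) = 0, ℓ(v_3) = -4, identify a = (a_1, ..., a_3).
a = (-4, 0, 4)

Write a = (a_1, ..., a_3) in the standard basis. For each basis vector v_i, ℓ(v_i) = <v_i, a> is a linear equation in the a_j's. Collect the n equations into a matrix system V a = ℓ, where row i of V is v_i (expressed in the standard basis). Since V is invertible (lower-triangular with 1s on the diagonal, up to permutation), solve by back-substitution:
  V =
[[1, 1, 1],
 [0, 1, 0],
 [1, 0, 0]]
  V a = (0, 0, -4)
Solving gives a = (-4, 0, 4).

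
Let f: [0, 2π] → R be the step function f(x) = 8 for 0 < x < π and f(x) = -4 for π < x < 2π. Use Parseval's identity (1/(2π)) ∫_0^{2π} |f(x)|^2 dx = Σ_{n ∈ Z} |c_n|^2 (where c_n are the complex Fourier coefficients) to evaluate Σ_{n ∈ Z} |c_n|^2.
Σ |c_n|^2 = 40

Parseval equates the L^2 energy of f (normalised by 1/(2π)) with the ℓ^2 sum of its Fourier coefficients: (1/(2π)) ∫_0^{2π} |f|^2 = Σ |c_n|^2.
Compute the left side: (1/(2π)) [∫_0^π 8^2 dx + ∫_π^{2π} (-4)^2 dx] = (1/(2π)) · (64π + 16π) = (64 + 16)/2 = 40.
So Σ_{n ∈ Z} |c_n|^2 = 40.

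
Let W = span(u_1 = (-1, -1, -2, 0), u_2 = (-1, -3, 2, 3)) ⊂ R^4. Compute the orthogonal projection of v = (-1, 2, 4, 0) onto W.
proj_W(v) = (63/46, 51/46, 75/23, 9/23)

Set up U = [u_1 | ... | u_2] ∈ R^(4×2). The projector onto W = col(U) is P = U (U^T U)^(-1) U^T.
Compute U^T U =
  [6, 0]
  [0, 23],
and U^T v = (-9, 3).
Solve U^T U · c = U^T v for the coefficients: c = (-3/2, 3/23). The projection is proj_W(v) = U c.
Check: (v - proj_W(v)) · u_1 = 0  (should be 0).
Check: (v - proj_W(v)) · u_2 = 0  (should be 0).
Result: proj_W(v) = (63/46, 51/46, 75/23, 9/23).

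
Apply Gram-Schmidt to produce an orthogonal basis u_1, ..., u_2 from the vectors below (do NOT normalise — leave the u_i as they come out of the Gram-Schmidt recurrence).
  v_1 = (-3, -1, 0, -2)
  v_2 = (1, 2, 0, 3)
Orthogonal basis:
  u_1 = (-3, -1, 0, -2)
  u_2 = (-19/14, 17/14, 0, 10/7)

Apply the Gram-Schmidt recurrence
  u_1 = v_1
  u_i = v_i − Σ_{j<i} ((v_i · u_j) / (u_j · u_j)) · u_j.

Step by step this gives:
  u_1 = (-3, -1, 0, -2)
  u_2 = (-19/14, 17/14, 0, 10/7)

Orthogonality check:
  u_2 · u_1 = 0 (should be 0)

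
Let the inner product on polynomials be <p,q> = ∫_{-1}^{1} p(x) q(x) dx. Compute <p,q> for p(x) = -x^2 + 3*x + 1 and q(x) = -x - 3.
<p,q> = -6

Expand the product: p(x)·q(x) = x^3 - 10*x - 3.
∫_{-1}^{1} of each monomial x^k gives [2/(k+1) if k even, 0 if k odd]. Integrating term-by-term (or equivalently evaluating the antiderivative F(x) = x^4/4 - 5*x^2 - 3*x at the endpoints):
  F(1) − F(−1) = -31/4 − (-7/4) = -6.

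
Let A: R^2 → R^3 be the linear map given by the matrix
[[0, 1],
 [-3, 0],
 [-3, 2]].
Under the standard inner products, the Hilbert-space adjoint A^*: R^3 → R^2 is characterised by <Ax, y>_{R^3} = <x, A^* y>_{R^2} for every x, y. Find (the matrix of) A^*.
A^* = A^T =
[[0, -3, -3],
 [1, 0, 2]]

For real matrices with standard dot products, the defining identity <Ax, y> = <x, A^* y> gives (Ax)^T y = x^T (A^*) y, i.e. x^T A^T y = x^T (A^*) y. Since this holds for all x, y, we must have A^* = A^T. Therefore
A^* =
[[0, -3, -3],
 [1, 0, 2]].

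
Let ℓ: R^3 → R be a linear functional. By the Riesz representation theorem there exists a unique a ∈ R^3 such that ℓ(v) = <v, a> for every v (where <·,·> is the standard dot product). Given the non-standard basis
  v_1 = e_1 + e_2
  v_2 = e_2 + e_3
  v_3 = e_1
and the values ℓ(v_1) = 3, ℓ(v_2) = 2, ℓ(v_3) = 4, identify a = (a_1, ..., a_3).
a = (4, -1, 3)

Write a = (a_1, ..., a_3) in the standard basis. For each basis vector v_i, ℓ(v_i) = <v_i, a> is a linear equation in the a_j's. Collect the n equations into a matrix system V a = ℓ, where row i of V is v_i (expressed in the standard basis). Since V is invertible (lower-triangular with 1s on the diagonal, up to permutation), solve by back-substitution:
  V =
[[1, 1, 0],
 [0, 1, 1],
 [1, 0, 0]]
  V a = (3, 2, 4)
Solving gives a = (4, -1, 3).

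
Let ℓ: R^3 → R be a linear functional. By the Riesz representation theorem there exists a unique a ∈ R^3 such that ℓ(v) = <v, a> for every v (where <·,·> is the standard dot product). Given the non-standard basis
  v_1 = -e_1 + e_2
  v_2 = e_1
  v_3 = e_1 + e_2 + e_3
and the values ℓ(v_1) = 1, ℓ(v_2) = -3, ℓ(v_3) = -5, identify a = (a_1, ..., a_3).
a = (-3, -2, 0)

Write a = (a_1, ..., a_3) in the standard basis. For each basis vector v_i, ℓ(v_i) = <v_i, a> is a linear equation in the a_j's. Collect the n equations into a matrix system V a = ℓ, where row i of V is v_i (expressed in the standard basis). Since V is invertible (lower-triangular with 1s on the diagonal, up to permutation), solve by back-substitution:
  V =
[[-1, 1, 0],
 [1, 0, 0],
 [1, 1, 1]]
  V a = (1, -3, -5)
Solving gives a = (-3, -2, 0).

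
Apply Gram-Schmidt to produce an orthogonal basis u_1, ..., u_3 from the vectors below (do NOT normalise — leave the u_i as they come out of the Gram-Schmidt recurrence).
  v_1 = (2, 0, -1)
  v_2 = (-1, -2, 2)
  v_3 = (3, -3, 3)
Orthogonal basis:
  u_1 = (2, 0, -1)
  u_2 = (3/5, -2, 6/5)
  u_3 = (18/29, 27/29, 36/29)

Apply the Gram-Schmidt recurrence
  u_1 = v_1
  u_i = v_i − Σ_{j<i} ((v_i · u_j) / (u_j · u_j)) · u_j.

Step by step this gives:
  u_1 = (2, 0, -1)
  u_2 = (3/5, -2, 6/5)
  u_3 = (18/29, 27/29, 36/29)

Orthogonality check:
  u_2 · u_1 = 0 (should be 0)
  u_3 · u_1 = 0 (should be 0)
  u_3 · u_2 = 0 (should be 0)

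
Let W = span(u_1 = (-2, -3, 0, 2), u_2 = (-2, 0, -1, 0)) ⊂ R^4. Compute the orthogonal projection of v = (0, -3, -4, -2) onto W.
proj_W(v) = (-38/23, -9/23, -16/23, 6/23)

Set up U = [u_1 | ... | u_2] ∈ R^(4×2). The projector onto W = col(U) is P = U (U^T U)^(-1) U^T.
Compute U^T U =
  [17, 4]
  [4, 5],
and U^T v = (5, 4).
Solve U^T U · c = U^T v for the coefficients: c = (3/23, 16/23). The projection is proj_W(v) = U c.
Check: (v - proj_W(v)) · u_1 = 0  (should be 0).
Check: (v - proj_W(v)) · u_2 = 0  (should be 0).
Result: proj_W(v) = (-38/23, -9/23, -16/23, 6/23).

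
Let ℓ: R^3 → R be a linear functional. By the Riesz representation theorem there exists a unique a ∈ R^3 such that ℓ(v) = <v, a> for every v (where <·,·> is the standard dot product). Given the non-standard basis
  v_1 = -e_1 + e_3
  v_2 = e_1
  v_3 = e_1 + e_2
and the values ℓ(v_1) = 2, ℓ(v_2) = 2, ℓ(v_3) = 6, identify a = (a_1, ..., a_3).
a = (2, 4, 4)

Write a = (a_1, ..., a_3) in the standard basis. For each basis vector v_i, ℓ(v_i) = <v_i, a> is a linear equation in the a_j's. Collect the n equations into a matrix system V a = ℓ, where row i of V is v_i (expressed in the standard basis). Since V is invertible (lower-triangular with 1s on the diagonal, up to permutation), solve by back-substitution:
  V =
[[-1, 0, 1],
 [1, 0, 0],
 [1, 1, 0]]
  V a = (2, 2, 6)
Solving gives a = (2, 4, 4).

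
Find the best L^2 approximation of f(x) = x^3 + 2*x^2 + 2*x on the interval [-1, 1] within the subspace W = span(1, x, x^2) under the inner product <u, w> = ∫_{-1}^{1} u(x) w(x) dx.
g(x) = 2*x^2 + 13*x/5

The best approximation g ∈ W is the orthogonal projection of f onto W. Writing g = a_0 + a_1 x + a_2 x^2, the coefficients solve the normal equations G · a = b where
  G_{ij} = <φ_i, φ_j> and b_i = <f, φ_i>, with φ_0 = 1, φ_1 = x, φ_2 = x^2.
G =
  [2, 0, 2/3]
  [0, 2/3, 0]
  [2/3, 0, 2/5],
b = (4/3, 26/15, 4/5).
Solving gives a_0 = 0, a_1 = 13/5, a_2 = 2, so
  g(x) = 2*x^2 + 13*x/5.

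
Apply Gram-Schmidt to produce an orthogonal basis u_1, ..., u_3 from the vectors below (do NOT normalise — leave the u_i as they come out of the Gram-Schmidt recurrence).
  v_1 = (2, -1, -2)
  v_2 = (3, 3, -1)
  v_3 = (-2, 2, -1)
Orthogonal basis:
  u_1 = (2, -1, -2)
  u_2 = (17/9, 32/9, 1/9)
  u_3 = (-217/146, 62/73, -279/146)

Apply the Gram-Schmidt recurrence
  u_1 = v_1
  u_i = v_i − Σ_{j<i} ((v_i · u_j) / (u_j · u_j)) · u_j.

Step by step this gives:
  u_1 = (2, -1, -2)
  u_2 = (17/9, 32/9, 1/9)
  u_3 = (-217/146, 62/73, -279/146)

Orthogonality check:
  u_2 · u_1 = 0 (should be 0)
  u_3 · u_1 = 0 (should be 0)
  u_3 · u_2 = 0 (should be 0)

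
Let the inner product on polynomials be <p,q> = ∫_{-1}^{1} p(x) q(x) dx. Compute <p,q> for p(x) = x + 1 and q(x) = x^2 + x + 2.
<p,q> = 16/3

Expand the product: p(x)·q(x) = x^3 + 2*x^2 + 3*x + 2.
∫_{-1}^{1} of each monomial x^k gives [2/(k+1) if k even, 0 if k odd]. Integrating term-by-term (or equivalently evaluating the antiderivative F(x) = x^4/4 + 2*x^3/3 + 3*x^2/2 + 2*x at the endpoints):
  F(1) − F(−1) = 53/12 − (-11/12) = 16/3.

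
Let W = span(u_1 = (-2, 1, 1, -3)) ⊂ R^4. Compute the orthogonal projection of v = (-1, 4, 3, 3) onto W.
proj_W(v) = (0, 0, 0, 0)

Set up U = [u_1 | ... | u_1] ∈ R^(4×1). The projector onto W = col(U) is P = U (U^T U)^(-1) U^T.
Compute U^T U =
  [15],
and U^T v = (0).
Solve U^T U · c = U^T v for the coefficients: c = (0). The projection is proj_W(v) = U c.
Check: (v - proj_W(v)) · u_1 = 0  (should be 0).
Result: proj_W(v) = (0, 0, 0, 0).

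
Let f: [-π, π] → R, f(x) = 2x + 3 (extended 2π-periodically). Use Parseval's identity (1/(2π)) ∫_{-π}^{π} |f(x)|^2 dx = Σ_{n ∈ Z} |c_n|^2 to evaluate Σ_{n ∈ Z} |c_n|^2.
Σ |c_n|^2 = 4π^2/3 + 9

Expand and integrate term by term over [-π, π]:
  ∫ (2x)^2 dx = 4·(2π^3/3); ∫ 2·2·(3)·x dx = 0 (odd integrand); ∫ 3^2 dx = 9·2π.
So (1/(2π)) ∫_{-π}^{π} (2x + 3)^2 dx = 4π^2/3 + 9 = 4π^2/3 + 9.
Parseval ⇒ Σ |c_n|^2 = 4π^2/3 + 9.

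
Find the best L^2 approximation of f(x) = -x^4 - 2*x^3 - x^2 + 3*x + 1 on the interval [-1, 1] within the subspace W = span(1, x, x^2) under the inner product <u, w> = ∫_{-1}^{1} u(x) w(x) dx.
g(x) = -13*x^2/7 + 9*x/5 + 38/35

The best approximation g ∈ W is the orthogonal projection of f onto W. Writing g = a_0 + a_1 x + a_2 x^2, the coefficients solve the normal equations G · a = b where
  G_{ij} = <φ_i, φ_j> and b_i = <f, φ_i>, with φ_0 = 1, φ_1 = x, φ_2 = x^2.
G =
  [2, 0, 2/3]
  [0, 2/3, 0]
  [2/3, 0, 2/5],
b = (14/15, 6/5, -2/105).
Solving gives a_0 = 38/35, a_1 = 9/5, a_2 = -13/7, so
  g(x) = -13*x^2/7 + 9*x/5 + 38/35.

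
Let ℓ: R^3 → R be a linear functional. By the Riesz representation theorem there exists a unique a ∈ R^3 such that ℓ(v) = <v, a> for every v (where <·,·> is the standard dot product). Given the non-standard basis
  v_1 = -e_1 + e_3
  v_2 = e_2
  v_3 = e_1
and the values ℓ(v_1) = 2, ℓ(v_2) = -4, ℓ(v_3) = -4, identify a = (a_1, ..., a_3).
a = (-4, -4, -2)

Write a = (a_1, ..., a_3) in the standard basis. For each basis vector v_i, ℓ(v_i) = <v_i, a> is a linear equation in the a_j's. Collect the n equations into a matrix system V a = ℓ, where row i of V is v_i (expressed in the standard basis). Since V is invertible (lower-triangular with 1s on the diagonal, up to permutation), solve by back-substitution:
  V =
[[-1, 0, 1],
 [0, 1, 0],
 [1, 0, 0]]
  V a = (2, -4, -4)
Solving gives a = (-4, -4, -2).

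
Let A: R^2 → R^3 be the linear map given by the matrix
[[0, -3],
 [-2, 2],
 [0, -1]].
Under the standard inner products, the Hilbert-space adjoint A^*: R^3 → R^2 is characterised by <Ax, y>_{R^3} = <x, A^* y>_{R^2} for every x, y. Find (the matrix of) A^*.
A^* = A^T =
[[0, -2, 0],
 [-3, 2, -1]]

For real matrices with standard dot products, the defining identity <Ax, y> = <x, A^* y> gives (Ax)^T y = x^T (A^*) y, i.e. x^T A^T y = x^T (A^*) y. Since this holds for all x, y, we must have A^* = A^T. Therefore
A^* =
[[0, -2, 0],
 [-3, 2, -1]].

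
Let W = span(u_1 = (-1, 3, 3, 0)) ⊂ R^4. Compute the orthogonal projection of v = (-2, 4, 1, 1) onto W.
proj_W(v) = (-17/19, 51/19, 51/19, 0)

Set up U = [u_1 | ... | u_1] ∈ R^(4×1). The projector onto W = col(U) is P = U (U^T U)^(-1) U^T.
Compute U^T U =
  [19],
and U^T v = (17).
Solve U^T U · c = U^T v for the coefficients: c = (17/19). The projection is proj_W(v) = U c.
Check: (v - proj_W(v)) · u_1 = 0  (should be 0).
Result: proj_W(v) = (-17/19, 51/19, 51/19, 0).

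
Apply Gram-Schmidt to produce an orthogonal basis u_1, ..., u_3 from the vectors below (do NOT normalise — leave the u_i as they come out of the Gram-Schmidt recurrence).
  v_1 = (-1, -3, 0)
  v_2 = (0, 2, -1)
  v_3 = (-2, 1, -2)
Orthogonal basis:
  u_1 = (-1, -3, 0)
  u_2 = (-3/5, 1/5, -1)
  u_3 = (-9/14, 3/14, 3/7)

Apply the Gram-Schmidt recurrence
  u_1 = v_1
  u_i = v_i − Σ_{j<i} ((v_i · u_j) / (u_j · u_j)) · u_j.

Step by step this gives:
  u_1 = (-1, -3, 0)
  u_2 = (-3/5, 1/5, -1)
  u_3 = (-9/14, 3/14, 3/7)

Orthogonality check:
  u_2 · u_1 = 0 (should be 0)
  u_3 · u_1 = 0 (should be 0)
  u_3 · u_2 = 0 (should be 0)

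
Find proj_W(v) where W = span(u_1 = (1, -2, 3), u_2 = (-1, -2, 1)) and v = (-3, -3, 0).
proj_W(v) = (-3, -3, 0)

Set up U = [u_1 | ... | u_2] ∈ R^(3×2). The projector onto W = col(U) is P = U (U^T U)^(-1) U^T.
Compute U^T U =
  [14, 6]
  [6, 6],
and U^T v = (3, 9).
Solve U^T U · c = U^T v for the coefficients: c = (-3/4, 9/4). The projection is proj_W(v) = U c.
Check: (v - proj_W(v)) · u_1 = 0  (should be 0).
Check: (v - proj_W(v)) · u_2 = 0  (should be 0).
Result: proj_W(v) = (-3, -3, 0).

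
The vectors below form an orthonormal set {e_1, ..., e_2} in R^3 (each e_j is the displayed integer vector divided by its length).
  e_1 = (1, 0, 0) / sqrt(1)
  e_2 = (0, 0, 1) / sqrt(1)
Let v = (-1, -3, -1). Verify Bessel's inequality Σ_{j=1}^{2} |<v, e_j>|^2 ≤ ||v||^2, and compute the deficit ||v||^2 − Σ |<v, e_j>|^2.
Σ |<v, e_j>|^2 = 2; ||v||^2 = 11; deficit = 9

Write each e_j = u_j / sqrt(<u_j, u_j>) where u_j is the displayed integer vector. Then <v, e_j> = <v, u_j> / sqrt(<u_j, u_j>), so |<v, e_j>|^2 = <v, u_j>^2 / <u_j, u_j>.
Coefficients: <v, e_1> = -1/sqrt(1), <v, e_2> = -1/sqrt(1).
Square and sum: Σ |<v, e_j>|^2 = 2.
Compute ||v||^2 = v·v = 11.
Deficit = 11 − 2 = 9 ≥ 0, confirming Bessel's inequality. (The deficit equals ||v − Σ <v,e_j> e_j||^2, the squared distance from v to span{e_j}.)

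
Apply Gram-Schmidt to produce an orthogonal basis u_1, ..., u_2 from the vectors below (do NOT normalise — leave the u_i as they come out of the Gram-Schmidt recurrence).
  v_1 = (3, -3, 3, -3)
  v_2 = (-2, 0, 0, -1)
Orthogonal basis:
  u_1 = (3, -3, 3, -3)
  u_2 = (-7/4, -1/4, 1/4, -5/4)

Apply the Gram-Schmidt recurrence
  u_1 = v_1
  u_i = v_i − Σ_{j<i} ((v_i · u_j) / (u_j · u_j)) · u_j.

Step by step this gives:
  u_1 = (3, -3, 3, -3)
  u_2 = (-7/4, -1/4, 1/4, -5/4)

Orthogonality check:
  u_2 · u_1 = 0 (should be 0)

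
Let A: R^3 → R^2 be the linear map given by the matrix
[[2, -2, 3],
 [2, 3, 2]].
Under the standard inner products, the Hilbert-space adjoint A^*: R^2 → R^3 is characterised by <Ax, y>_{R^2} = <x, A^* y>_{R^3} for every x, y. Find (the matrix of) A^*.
A^* = A^T =
[[2, 2],
 [-2, 3],
 [3, 2]]

For real matrices with standard dot products, the defining identity <Ax, y> = <x, A^* y> gives (Ax)^T y = x^T (A^*) y, i.e. x^T A^T y = x^T (A^*) y. Since this holds for all x, y, we must have A^* = A^T. Therefore
A^* =
[[2, 2],
 [-2, 3],
 [3, 2]].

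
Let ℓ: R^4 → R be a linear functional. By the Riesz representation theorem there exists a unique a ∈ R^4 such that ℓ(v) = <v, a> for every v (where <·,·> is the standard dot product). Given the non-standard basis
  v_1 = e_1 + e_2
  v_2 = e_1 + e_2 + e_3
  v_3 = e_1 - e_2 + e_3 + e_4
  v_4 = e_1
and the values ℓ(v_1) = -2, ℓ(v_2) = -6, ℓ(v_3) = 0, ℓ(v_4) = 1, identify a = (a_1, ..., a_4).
a = (1, -3, -4, 0)

Write a = (a_1, ..., a_4) in the standard basis. For each basis vector v_i, ℓ(v_i) = <v_i, a> is a linear equation in the a_j's. Collect the n equations into a matrix system V a = ℓ, where row i of V is v_i (expressed in the standard basis). Since V is invertible (lower-triangular with 1s on the diagonal, up to permutation), solve by back-substitution:
  V =
[[1, 1, 0, 0],
 [1, 1, 1, 0],
 [1, -1, 1, 1],
 [1, 0, 0, 0]]
  V a = (-2, -6, 0, 1)
Solving gives a = (1, -3, -4, 0).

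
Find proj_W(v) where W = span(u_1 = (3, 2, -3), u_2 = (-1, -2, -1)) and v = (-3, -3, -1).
proj_W(v) = (-67/29, -102/29, -19/29)

Set up U = [u_1 | ... | u_2] ∈ R^(3×2). The projector onto W = col(U) is P = U (U^T U)^(-1) U^T.
Compute U^T U =
  [22, -4]
  [-4, 6],
and U^T v = (-12, 10).
Solve U^T U · c = U^T v for the coefficients: c = (-8/29, 43/29). The projection is proj_W(v) = U c.
Check: (v - proj_W(v)) · u_1 = 0  (should be 0).
Check: (v - proj_W(v)) · u_2 = 0  (should be 0).
Result: proj_W(v) = (-67/29, -102/29, -19/29).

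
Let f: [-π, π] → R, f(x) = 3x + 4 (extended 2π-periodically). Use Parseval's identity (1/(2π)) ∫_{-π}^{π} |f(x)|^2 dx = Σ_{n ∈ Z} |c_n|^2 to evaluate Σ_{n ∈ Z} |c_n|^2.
Σ |c_n|^2 = 3π^2 + 16

Expand and integrate term by term over [-π, π]:
  ∫ (3x)^2 dx = 9·(2π^3/3); ∫ 2·3·(4)·x dx = 0 (odd integrand); ∫ 4^2 dx = 16·2π.
So (1/(2π)) ∫_{-π}^{π} (3x + 4)^2 dx = 9π^2/3 + 16 = 3π^2 + 16.
Parseval ⇒ Σ |c_n|^2 = 3π^2 + 16.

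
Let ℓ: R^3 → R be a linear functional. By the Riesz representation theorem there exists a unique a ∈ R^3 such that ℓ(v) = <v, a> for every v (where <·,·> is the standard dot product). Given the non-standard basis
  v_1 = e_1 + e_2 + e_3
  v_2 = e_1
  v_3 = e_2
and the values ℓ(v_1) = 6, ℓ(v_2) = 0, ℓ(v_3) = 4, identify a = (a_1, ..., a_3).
a = (0, 4, 2)

Write a = (a_1, ..., a_3) in the standard basis. For each basis vector v_i, ℓ(v_i) = <v_i, a> is a linear equation in the a_j's. Collect the n equations into a matrix system V a = ℓ, where row i of V is v_i (expressed in the standard basis). Since V is invertible (lower-triangular with 1s on the diagonal, up to permutation), solve by back-substitution:
  V =
[[1, 1, 1],
 [1, 0, 0],
 [0, 1, 0]]
  V a = (6, 0, 4)
Solving gives a = (0, 4, 2).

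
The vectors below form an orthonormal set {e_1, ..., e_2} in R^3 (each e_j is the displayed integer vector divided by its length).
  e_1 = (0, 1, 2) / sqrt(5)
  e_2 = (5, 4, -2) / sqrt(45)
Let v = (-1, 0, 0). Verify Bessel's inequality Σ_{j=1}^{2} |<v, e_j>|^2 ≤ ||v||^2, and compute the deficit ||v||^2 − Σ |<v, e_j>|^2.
Σ |<v, e_j>|^2 = 5/9; ||v||^2 = 1; deficit = 4/9

Write each e_j = u_j / sqrt(<u_j, u_j>) where u_j is the displayed integer vector. Then <v, e_j> = <v, u_j> / sqrt(<u_j, u_j>), so |<v, e_j>|^2 = <v, u_j>^2 / <u_j, u_j>.
Coefficients: <v, e_1> = 0/sqrt(5), <v, e_2> = -5/sqrt(45).
Square and sum: Σ |<v, e_j>|^2 = 5/9.
Compute ||v||^2 = v·v = 1.
Deficit = 1 − 5/9 = 4/9 ≥ 0, confirming Bessel's inequality. (The deficit equals ||v − Σ <v,e_j> e_j||^2, the squared distance from v to span{e_j}.)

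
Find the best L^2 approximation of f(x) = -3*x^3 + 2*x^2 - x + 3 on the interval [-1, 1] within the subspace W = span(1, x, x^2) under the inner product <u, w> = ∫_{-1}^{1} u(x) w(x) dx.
g(x) = 2*x^2 - 14*x/5 + 3

The best approximation g ∈ W is the orthogonal projection of f onto W. Writing g = a_0 + a_1 x + a_2 x^2, the coefficients solve the normal equations G · a = b where
  G_{ij} = <φ_i, φ_j> and b_i = <f, φ_i>, with φ_0 = 1, φ_1 = x, φ_2 = x^2.
G =
  [2, 0, 2/3]
  [0, 2/3, 0]
  [2/3, 0, 2/5],
b = (22/3, -28/15, 14/5).
Solving gives a_0 = 3, a_1 = -14/5, a_2 = 2, so
  g(x) = 2*x^2 - 14*x/5 + 3.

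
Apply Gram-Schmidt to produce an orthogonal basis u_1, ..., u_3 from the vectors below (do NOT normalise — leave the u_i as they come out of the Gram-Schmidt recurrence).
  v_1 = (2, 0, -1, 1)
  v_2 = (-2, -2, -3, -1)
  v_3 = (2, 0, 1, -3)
Orthogonal basis:
  u_1 = (2, 0, -1, 1)
  u_2 = (-4/3, -2, -10/3, -2/3)
  u_3 = (22/13, -6/13, 3/13, -41/13)

Apply the Gram-Schmidt recurrence
  u_1 = v_1
  u_i = v_i − Σ_{j<i} ((v_i · u_j) / (u_j · u_j)) · u_j.

Step by step this gives:
  u_1 = (2, 0, -1, 1)
  u_2 = (-4/3, -2, -10/3, -2/3)
  u_3 = (22/13, -6/13, 3/13, -41/13)

Orthogonality check:
  u_2 · u_1 = 0 (should be 0)
  u_3 · u_1 = 0 (should be 0)
  u_3 · u_2 = 0 (should be 0)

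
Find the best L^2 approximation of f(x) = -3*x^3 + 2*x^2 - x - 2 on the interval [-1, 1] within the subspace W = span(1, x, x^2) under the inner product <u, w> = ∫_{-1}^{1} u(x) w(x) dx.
g(x) = 2*x^2 - 14*x/5 - 2

The best approximation g ∈ W is the orthogonal projection of f onto W. Writing g = a_0 + a_1 x + a_2 x^2, the coefficients solve the normal equations G · a = b where
  G_{ij} = <φ_i, φ_j> and b_i = <f, φ_i>, with φ_0 = 1, φ_1 = x, φ_2 = x^2.
G =
  [2, 0, 2/3]
  [0, 2/3, 0]
  [2/3, 0, 2/5],
b = (-8/3, -28/15, -8/15).
Solving gives a_0 = -2, a_1 = -14/5, a_2 = 2, so
  g(x) = 2*x^2 - 14*x/5 - 2.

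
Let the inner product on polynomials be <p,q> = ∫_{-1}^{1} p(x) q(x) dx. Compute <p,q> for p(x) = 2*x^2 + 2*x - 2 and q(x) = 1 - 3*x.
<p,q> = -20/3

Expand the product: p(x)·q(x) = -6*x^3 - 4*x^2 + 8*x - 2.
∫_{-1}^{1} of each monomial x^k gives [2/(k+1) if k even, 0 if k odd]. Integrating term-by-term (or equivalently evaluating the antiderivative F(x) = -3*x^4/2 - 4*x^3/3 + 4*x^2 - 2*x at the endpoints):
  F(1) − F(−1) = -5/6 − (35/6) = -20/3.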